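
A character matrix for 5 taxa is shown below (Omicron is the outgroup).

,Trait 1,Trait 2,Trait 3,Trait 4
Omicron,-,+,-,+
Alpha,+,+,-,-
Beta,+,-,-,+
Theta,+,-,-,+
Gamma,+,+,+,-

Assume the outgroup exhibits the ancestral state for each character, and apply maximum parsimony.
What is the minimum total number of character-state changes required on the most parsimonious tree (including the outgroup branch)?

4

Character polarity is set by the outgroup: the derived state is whichever differs from the outgroup's state, so for Trait 2, Trait 4 the derived state is '-', and for the remaining characters it is '+'.
Trait 1 (derived state '+') is shared by all ingroup taxa — unites the whole ingroup.
Trait 2: derived state '-' in Beta and Theta only — synapomorphy for {Beta, Theta}.
Trait 3 (derived state '+') is unique to Gamma (autapomorphy; uninformative for grouping).
Trait 4 (derived state '-') is shared by Alpha and Gamma — a synapomorphy uniting that clade.
Most parsimonious ingroup topology: ((Alpha,Gamma),(Beta,Theta)).
Changes per character on this tree: Trait 1: 1; Trait 2: 1; Trait 3: 1; Trait 4: 1.
Total = 4.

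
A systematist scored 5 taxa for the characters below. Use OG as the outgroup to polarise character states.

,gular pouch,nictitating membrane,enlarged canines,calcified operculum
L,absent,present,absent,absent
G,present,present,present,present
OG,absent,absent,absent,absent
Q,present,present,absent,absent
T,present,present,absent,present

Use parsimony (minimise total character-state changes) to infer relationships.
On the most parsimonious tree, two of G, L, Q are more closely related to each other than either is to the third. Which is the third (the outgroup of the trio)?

The outgroup has state 'absent' for every character, so 'present' is the derived state throughout.
Only G, Q, and T show the derived state 'present' for gular pouch, supporting them as a clade.
All ingroup taxa share the derived state 'present' for nictitating membrane; it defines the ingroup but does not resolve relationships within it.
enlarged canines (derived state 'present') is unique to G (autapomorphy; uninformative for grouping).
calcified operculum: derived state 'present' in G and T only — synapomorphy for {G, T}.
Most parsimonious ingroup topology: ((Q,(G,T)),L).
G and Q share a more recent common ancestor with each other than either does with L, so L is the least closely related of the three.

L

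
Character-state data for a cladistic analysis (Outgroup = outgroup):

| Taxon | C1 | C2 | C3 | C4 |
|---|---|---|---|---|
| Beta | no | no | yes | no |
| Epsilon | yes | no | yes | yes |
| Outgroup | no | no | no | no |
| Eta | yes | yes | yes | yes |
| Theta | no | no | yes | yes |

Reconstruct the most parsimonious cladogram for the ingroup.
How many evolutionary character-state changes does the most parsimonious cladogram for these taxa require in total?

The outgroup has state 'no' for every character, so 'yes' is the derived state throughout.
Only Epsilon and Eta show the derived state 'yes' for C1, supporting them as a clade.
C2: derived state 'yes' in Eta only — an autapomorphy, so it tells us nothing about relationships among taxa.
C3 (derived state 'yes') is shared by all ingroup taxa — unites the whole ingroup.
C4: derived state 'yes' in Epsilon, Eta, and Theta only — synapomorphy for {Epsilon, Eta, Theta}.
Most parsimonious ingroup topology: (((Epsilon,Eta),Theta),Beta).
Changes per character on this tree: C1: 1; C2: 1; C3: 1; C4: 1.
Total = 4.

4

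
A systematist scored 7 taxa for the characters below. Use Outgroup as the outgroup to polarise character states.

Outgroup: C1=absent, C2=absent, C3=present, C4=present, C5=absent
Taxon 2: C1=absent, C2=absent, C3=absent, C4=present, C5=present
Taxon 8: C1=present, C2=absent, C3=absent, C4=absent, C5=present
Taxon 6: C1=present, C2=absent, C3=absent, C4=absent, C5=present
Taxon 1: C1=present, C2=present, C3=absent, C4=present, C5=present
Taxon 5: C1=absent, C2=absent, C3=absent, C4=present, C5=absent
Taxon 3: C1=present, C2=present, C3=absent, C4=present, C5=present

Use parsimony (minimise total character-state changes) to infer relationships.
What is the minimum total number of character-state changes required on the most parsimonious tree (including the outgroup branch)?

5

Character polarity is set by the outgroup: the derived state is whichever differs from the outgroup's state, so for C3, C4 the derived state is 'absent', and for the remaining characters it is 'present'.
Only Taxon 1, Taxon 3, Taxon 6, and Taxon 8 show the derived state 'present' for C1, supporting them as a clade.
Only Taxon 1 and Taxon 3 show the derived state 'present' for C2, supporting them as a clade.
C3 (derived state 'absent') is shared by all ingroup taxa — unites the whole ingroup.
C4 (derived state 'absent') is shared by Taxon 6 and Taxon 8 — a synapomorphy uniting that clade.
C5 (derived state 'present') is shared by Taxon 1, Taxon 2, Taxon 3, Taxon 6, and Taxon 8 — a synapomorphy uniting that clade.
Most parsimonious ingroup topology: ((Taxon 2,((Taxon 8,Taxon 6),(Taxon 1,Taxon 3))),Taxon 5).
Changes per character on this tree: C1: 1; C2: 1; C3: 1; C4: 1; C5: 1.
Total = 5.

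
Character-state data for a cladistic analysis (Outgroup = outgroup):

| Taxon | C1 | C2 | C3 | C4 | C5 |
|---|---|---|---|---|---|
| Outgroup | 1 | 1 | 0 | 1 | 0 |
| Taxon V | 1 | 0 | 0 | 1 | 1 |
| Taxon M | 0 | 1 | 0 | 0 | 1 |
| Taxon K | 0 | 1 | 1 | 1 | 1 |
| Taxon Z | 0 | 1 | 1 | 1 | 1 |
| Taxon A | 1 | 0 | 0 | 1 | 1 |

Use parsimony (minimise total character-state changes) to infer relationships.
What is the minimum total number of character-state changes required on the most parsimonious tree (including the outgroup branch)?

Character polarity is set by the outgroup: the derived state is whichever differs from the outgroup's state, so for C1, C2, C4 the derived state is '0', and for the remaining characters it is '1'.
C1 (derived state '0') is shared by Taxon K, Taxon M, and Taxon Z — a synapomorphy uniting that clade.
C2 (derived state '0') is shared by Taxon A and Taxon V — a synapomorphy uniting that clade.
Only Taxon K and Taxon Z show the derived state '1' for C3, supporting them as a clade.
C4 (derived state '0') is unique to Taxon M (autapomorphy; uninformative for grouping).
C5 (derived state '1') is shared by all ingroup taxa — unites the whole ingroup.
Most parsimonious ingroup topology: ((Taxon V,Taxon A),(Taxon M,(Taxon K,Taxon Z))).
Changes per character on this tree: C1: 1; C2: 1; C3: 1; C4: 1; C5: 1.
Total = 5.

5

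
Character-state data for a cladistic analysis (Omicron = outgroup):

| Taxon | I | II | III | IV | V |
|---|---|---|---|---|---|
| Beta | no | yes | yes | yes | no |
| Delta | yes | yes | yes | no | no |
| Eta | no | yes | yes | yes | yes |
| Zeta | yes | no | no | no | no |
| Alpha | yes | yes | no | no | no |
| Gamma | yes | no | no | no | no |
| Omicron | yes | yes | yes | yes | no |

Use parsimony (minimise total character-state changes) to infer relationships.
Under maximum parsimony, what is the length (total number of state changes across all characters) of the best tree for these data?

Character polarity is set by the outgroup: the derived state is whichever differs from the outgroup's state, so for I, II, III, IV the derived state is 'no', and for the remaining characters it is 'yes'.
Only Beta and Eta show the derived state 'no' for I, supporting them as a clade.
II (derived state 'no') is shared by Gamma and Zeta — a synapomorphy uniting that clade.
III (derived state 'no') is shared by Alpha, Gamma, and Zeta — a synapomorphy uniting that clade.
IV (derived state 'no') is shared by Alpha, Delta, Gamma, and Zeta — a synapomorphy uniting that clade.
V: derived state 'yes' in Eta only — an autapomorphy, so it tells us nothing about relationships among taxa.
Most parsimonious ingroup topology: (((Alpha,(Zeta,Gamma)),Delta),(Eta,Beta)).
Changes per character on this tree: I: 1; II: 1; III: 1; IV: 1; V: 1.
Total = 5.

5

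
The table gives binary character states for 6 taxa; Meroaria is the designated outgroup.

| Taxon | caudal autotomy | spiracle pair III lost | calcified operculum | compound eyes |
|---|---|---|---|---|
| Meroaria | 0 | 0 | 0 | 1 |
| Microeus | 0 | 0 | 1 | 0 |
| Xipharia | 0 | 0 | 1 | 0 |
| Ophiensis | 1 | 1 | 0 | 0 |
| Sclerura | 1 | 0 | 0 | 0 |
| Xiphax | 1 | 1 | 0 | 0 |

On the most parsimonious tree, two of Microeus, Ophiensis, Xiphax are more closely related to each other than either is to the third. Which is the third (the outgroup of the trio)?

Character polarity is set by the outgroup: the derived state is whichever differs from the outgroup's state, so for compound eyes the derived state is '0', and for the remaining characters it is '1'.
Only Ophiensis, Sclerura, and Xiphax show the derived state '1' for caudal autotomy, supporting them as a clade.
spiracle pair III lost (derived state '1') is shared by Ophiensis and Xiphax — a synapomorphy uniting that clade.
calcified operculum (derived state '1') is shared by Microeus and Xipharia — a synapomorphy uniting that clade.
compound eyes (derived state '0') is shared by all ingroup taxa — unites the whole ingroup.
Most parsimonious ingroup topology: ((Microeus,Xipharia),((Ophiensis,Xiphax),Sclerura)).
Xiphax and Ophiensis share a more recent common ancestor with each other than either does with Microeus, so Microeus is the least closely related of the three.

Microeus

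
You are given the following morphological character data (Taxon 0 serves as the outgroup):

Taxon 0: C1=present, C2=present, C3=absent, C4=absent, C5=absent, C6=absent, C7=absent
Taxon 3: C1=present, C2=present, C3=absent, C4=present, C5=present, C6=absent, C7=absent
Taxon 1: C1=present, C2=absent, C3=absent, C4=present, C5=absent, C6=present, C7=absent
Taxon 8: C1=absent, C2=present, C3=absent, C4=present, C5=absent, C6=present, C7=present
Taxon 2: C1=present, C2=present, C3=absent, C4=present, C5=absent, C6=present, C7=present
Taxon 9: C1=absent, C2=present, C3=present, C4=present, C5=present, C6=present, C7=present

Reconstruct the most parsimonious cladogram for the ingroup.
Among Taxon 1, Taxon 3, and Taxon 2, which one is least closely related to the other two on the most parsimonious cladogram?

Character polarity is set by the outgroup: the derived state is whichever differs from the outgroup's state, so for C1, C2 the derived state is 'absent', and for the remaining characters it is 'present'.
Only Taxon 8 and Taxon 9 show the derived state 'absent' for C1, supporting them as a clade.
C2: derived state 'absent' in Taxon 1 only — an autapomorphy, so it tells us nothing about relationships among taxa.
C3: derived state 'present' in Taxon 9 only — an autapomorphy, so it tells us nothing about relationships among taxa.
All ingroup taxa share the derived state 'present' for C4; it defines the ingroup but does not resolve relationships within it.
C5 (state 'present') occurs in Taxon 3 and Taxon 9 but conflicts with the nesting implied by the other characters — most parsimoniously interpreted as homoplasy.
Only Taxon 1, Taxon 2, Taxon 8, and Taxon 9 show the derived state 'present' for C6, supporting them as a clade.
C7: derived state 'present' in Taxon 2, Taxon 8, and Taxon 9 only — synapomorphy for {Taxon 2, Taxon 8, Taxon 9}.
Most parsimonious ingroup topology: (Taxon 3,(Taxon 1,((Taxon 8,Taxon 9),Taxon 2))).
Taxon 1 and Taxon 2 share a more recent common ancestor with each other than either does with Taxon 3, so Taxon 3 is the least closely related of the three.

Taxon 3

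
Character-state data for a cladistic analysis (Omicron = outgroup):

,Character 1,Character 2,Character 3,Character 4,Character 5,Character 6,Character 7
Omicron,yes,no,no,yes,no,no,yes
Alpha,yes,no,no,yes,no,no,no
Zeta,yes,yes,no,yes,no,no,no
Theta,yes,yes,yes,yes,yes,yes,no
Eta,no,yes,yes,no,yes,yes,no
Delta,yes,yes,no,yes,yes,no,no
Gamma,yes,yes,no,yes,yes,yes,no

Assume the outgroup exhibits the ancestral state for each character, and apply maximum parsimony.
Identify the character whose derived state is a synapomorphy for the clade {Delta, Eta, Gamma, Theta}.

Character 5

Character polarity is set by the outgroup: the derived state is whichever differs from the outgroup's state, so for Character 1, Character 4, Character 7 the derived state is 'no', and for the remaining characters it is 'yes'.
Character 1 (derived state 'no') is unique to Eta (autapomorphy; uninformative for grouping).
Character 2 (derived state 'yes') is shared by Delta, Eta, Gamma, Theta, and Zeta — a synapomorphy uniting that clade.
Character 3: derived state 'yes' in Eta and Theta only — synapomorphy for {Eta, Theta}.
Character 4: derived state 'no' in Eta only — an autapomorphy, so it tells us nothing about relationships among taxa.
Character 5: derived state 'yes' in Delta, Eta, Gamma, and Theta only — synapomorphy for {Delta, Eta, Gamma, Theta}.
Character 6: derived state 'yes' in Eta, Gamma, and Theta only — synapomorphy for {Eta, Gamma, Theta}.
All ingroup taxa share the derived state 'no' for Character 7; it defines the ingroup but does not resolve relationships within it.
Most parsimonious ingroup topology: (Alpha,(Zeta,(((Theta,Eta),Gamma),Delta))).
The clade {Delta, Eta, Gamma, Theta} is supported by Character 5: its derived state 'yes' occurs in exactly those taxa and in no other taxon (including the outgroup).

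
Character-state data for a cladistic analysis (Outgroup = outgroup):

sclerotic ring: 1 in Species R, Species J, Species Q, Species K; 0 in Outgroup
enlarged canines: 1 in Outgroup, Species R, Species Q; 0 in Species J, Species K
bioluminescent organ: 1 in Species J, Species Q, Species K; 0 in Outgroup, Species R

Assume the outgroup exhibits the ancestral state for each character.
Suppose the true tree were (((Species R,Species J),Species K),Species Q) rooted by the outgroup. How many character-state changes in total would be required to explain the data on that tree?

Map each character onto (((Species R,Species J),Species K),Species Q) (rooted by Outgroup) and count the minimum state changes it requires (Fitch parsimony):
sclerotic ring: 1; enlarged canines: 2; bioluminescent organ: 2.
Total tree length = 5.

5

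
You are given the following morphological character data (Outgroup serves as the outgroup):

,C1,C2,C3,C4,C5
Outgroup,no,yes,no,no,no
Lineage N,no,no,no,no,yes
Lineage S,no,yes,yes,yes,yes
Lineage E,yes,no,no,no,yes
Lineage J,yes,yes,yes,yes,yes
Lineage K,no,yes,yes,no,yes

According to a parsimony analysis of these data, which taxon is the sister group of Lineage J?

Character polarity is set by the outgroup: the derived state is whichever differs from the outgroup's state, so for C2 the derived state is 'no', and for the remaining characters it is 'yes'.
C1 (state 'yes') occurs in Lineage E and Lineage J but conflicts with the nesting implied by the other characters — most parsimoniously interpreted as homoplasy.
C2 (derived state 'no') is shared by Lineage E and Lineage N — a synapomorphy uniting that clade.
Only Lineage J, Lineage K, and Lineage S show the derived state 'yes' for C3, supporting them as a clade.
C4: derived state 'yes' in Lineage J and Lineage S only — synapomorphy for {Lineage J, Lineage S}.
C5 (derived state 'yes') is shared by all ingroup taxa — unites the whole ingroup.
Most parsimonious ingroup topology: ((Lineage N,Lineage E),((Lineage S,Lineage J),Lineage K)).
Lineage J and Lineage S form a cherry on this tree, so they are sister taxa.

Lineage S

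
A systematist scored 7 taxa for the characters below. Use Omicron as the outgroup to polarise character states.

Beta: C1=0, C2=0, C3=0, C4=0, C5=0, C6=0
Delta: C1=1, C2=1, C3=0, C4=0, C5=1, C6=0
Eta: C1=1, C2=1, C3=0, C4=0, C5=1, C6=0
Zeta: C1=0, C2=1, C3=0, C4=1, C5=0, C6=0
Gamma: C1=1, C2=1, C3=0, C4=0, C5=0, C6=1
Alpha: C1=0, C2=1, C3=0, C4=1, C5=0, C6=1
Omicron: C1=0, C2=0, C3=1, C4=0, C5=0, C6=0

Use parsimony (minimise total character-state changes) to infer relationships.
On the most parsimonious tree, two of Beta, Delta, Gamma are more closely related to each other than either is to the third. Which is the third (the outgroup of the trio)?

Beta

Character polarity is set by the outgroup: the derived state is whichever differs from the outgroup's state, so for C3 the derived state is '0', and for the remaining characters it is '1'.
Only Delta, Eta, and Gamma show the derived state '1' for C1, supporting them as a clade.
C2 (derived state '1') is shared by Alpha, Delta, Eta, Gamma, and Zeta — a synapomorphy uniting that clade.
All ingroup taxa share the derived state '0' for C3; it defines the ingroup but does not resolve relationships within it.
C4 (derived state '1') is shared by Alpha and Zeta — a synapomorphy uniting that clade.
C5 (derived state '1') is shared by Delta and Eta — a synapomorphy uniting that clade.
C6 groups Alpha and Gamma, which is incompatible with the clades supported by the remaining characters; treating it as convergent (homoplasy) costs fewer steps than any alternative tree.
Most parsimonious ingroup topology: (((Zeta,Alpha),(Gamma,(Delta,Eta))),Beta).
Delta and Gamma share a more recent common ancestor with each other than either does with Beta, so Beta is the least closely related of the three.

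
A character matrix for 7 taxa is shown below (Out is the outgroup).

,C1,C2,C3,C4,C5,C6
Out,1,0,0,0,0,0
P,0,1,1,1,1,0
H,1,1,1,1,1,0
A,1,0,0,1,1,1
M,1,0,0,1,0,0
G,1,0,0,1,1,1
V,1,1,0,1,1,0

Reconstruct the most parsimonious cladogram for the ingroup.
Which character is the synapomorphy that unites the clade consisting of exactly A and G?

Character polarity is set by the outgroup: the derived state is whichever differs from the outgroup's state, so for C1 the derived state is '0', and for the remaining characters it is '1'.
C1 (derived state '0') is unique to P (autapomorphy; uninformative for grouping).
C2: derived state '1' in H, P, and V only — synapomorphy for {H, P, V}.
C3: derived state '1' in H and P only — synapomorphy for {H, P}.
C4 (derived state '1') is shared by all ingroup taxa — unites the whole ingroup.
Only A, G, H, P, and V show the derived state '1' for C5, supporting them as a clade.
Only A and G show the derived state '1' for C6, supporting them as a clade.
Most parsimonious ingroup topology: ((((P,H),V),(A,G)),M).
The clade {A, G} is supported by C6: its derived state '1' occurs in exactly those taxa and in no other taxon (including the outgroup).

C6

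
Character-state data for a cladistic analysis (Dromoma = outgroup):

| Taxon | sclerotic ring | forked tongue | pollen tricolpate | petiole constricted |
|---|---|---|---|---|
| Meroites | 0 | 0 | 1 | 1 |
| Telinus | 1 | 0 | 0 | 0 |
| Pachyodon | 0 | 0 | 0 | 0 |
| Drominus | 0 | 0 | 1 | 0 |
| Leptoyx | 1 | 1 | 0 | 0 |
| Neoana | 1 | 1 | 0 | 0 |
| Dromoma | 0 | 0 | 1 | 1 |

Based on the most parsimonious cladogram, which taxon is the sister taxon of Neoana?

Character polarity is set by the outgroup: the derived state is whichever differs from the outgroup's state, so for pollen tricolpate, petiole constricted the derived state is '0', and for the remaining characters it is '1'.
Only Leptoyx, Neoana, and Telinus show the derived state '1' for sclerotic ring, supporting them as a clade.
forked tongue: derived state '1' in Leptoyx and Neoana only — synapomorphy for {Leptoyx, Neoana}.
pollen tricolpate: derived state '0' in Leptoyx, Neoana, Pachyodon, and Telinus only — synapomorphy for {Leptoyx, Neoana, Pachyodon, Telinus}.
petiole constricted (derived state '0') is shared by Drominus, Leptoyx, Neoana, Pachyodon, and Telinus — a synapomorphy uniting that clade.
Most parsimonious ingroup topology: ((Drominus,(Pachyodon,((Neoana,Leptoyx),Telinus))),Meroites).
Neoana and Leptoyx form a cherry on this tree, so they are sister taxa.

Leptoyx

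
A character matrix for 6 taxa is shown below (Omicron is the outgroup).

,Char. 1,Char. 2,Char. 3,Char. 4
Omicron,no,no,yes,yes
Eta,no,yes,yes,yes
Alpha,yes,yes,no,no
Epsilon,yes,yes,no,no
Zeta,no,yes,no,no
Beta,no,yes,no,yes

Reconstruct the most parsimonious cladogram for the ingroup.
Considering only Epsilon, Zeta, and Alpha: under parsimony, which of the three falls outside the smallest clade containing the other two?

Character polarity is set by the outgroup: the derived state is whichever differs from the outgroup's state, so for Char. 3, Char. 4 the derived state is 'no', and for the remaining characters it is 'yes'.
Only Alpha and Epsilon show the derived state 'yes' for Char. 1, supporting them as a clade.
All ingroup taxa share the derived state 'yes' for Char. 2; it defines the ingroup but does not resolve relationships within it.
Char. 3: derived state 'no' in Alpha, Beta, Epsilon, and Zeta only — synapomorphy for {Alpha, Beta, Epsilon, Zeta}.
Char. 4 (derived state 'no') is shared by Alpha, Epsilon, and Zeta — a synapomorphy uniting that clade.
Most parsimonious ingroup topology: (Eta,(((Alpha,Epsilon),Zeta),Beta)).
Alpha and Epsilon share a more recent common ancestor with each other than either does with Zeta, so Zeta is the least closely related of the three.

Zeta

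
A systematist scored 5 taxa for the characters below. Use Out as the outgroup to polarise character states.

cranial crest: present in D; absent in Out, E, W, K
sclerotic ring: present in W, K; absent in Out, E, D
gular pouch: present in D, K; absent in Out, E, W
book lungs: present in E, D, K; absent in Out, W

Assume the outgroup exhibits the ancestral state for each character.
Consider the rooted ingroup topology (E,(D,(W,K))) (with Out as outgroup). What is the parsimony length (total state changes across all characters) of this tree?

6

Map each character onto (E,(D,(W,K))) (rooted by Out) and count the minimum state changes it requires (Fitch parsimony):
cranial crest: 1; sclerotic ring: 1; gular pouch: 2; book lungs: 2.
Total tree length = 6.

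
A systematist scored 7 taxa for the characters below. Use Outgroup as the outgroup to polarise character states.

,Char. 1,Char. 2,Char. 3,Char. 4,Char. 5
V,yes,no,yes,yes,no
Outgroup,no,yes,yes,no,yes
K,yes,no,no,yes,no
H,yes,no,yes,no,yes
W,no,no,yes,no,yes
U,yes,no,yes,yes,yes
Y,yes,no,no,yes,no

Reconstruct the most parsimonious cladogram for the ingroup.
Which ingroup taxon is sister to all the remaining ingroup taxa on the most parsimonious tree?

Character polarity is set by the outgroup: the derived state is whichever differs from the outgroup's state, so for Char. 2, Char. 3, Char. 5 the derived state is 'no', and for the remaining characters it is 'yes'.
Only H, K, U, V, and Y show the derived state 'yes' for Char. 1, supporting them as a clade.
Char. 2 (derived state 'no') is shared by all ingroup taxa — unites the whole ingroup.
Only K and Y show the derived state 'no' for Char. 3, supporting them as a clade.
Only K, U, V, and Y show the derived state 'yes' for Char. 4, supporting them as a clade.
Char. 5: derived state 'no' in K, V, and Y only — synapomorphy for {K, V, Y}.
Most parsimonious ingroup topology: ((H,(U,((K,Y),V))),W).
W is sister to the clade containing all other ingroup taxa, so it is the earliest-diverging (most basal) ingroup lineage.

W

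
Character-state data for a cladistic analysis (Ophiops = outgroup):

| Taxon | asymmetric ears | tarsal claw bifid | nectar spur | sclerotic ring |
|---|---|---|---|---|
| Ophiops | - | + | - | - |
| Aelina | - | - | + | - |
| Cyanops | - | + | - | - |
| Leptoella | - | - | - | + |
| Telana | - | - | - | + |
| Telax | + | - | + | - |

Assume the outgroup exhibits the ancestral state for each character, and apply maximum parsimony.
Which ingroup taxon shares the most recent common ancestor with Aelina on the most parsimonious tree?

Telax

Character polarity is set by the outgroup: the derived state is whichever differs from the outgroup's state, so for tarsal claw bifid the derived state is '-', and for the remaining characters it is '+'.
asymmetric ears: derived state '+' in Telax only — an autapomorphy, so it tells us nothing about relationships among taxa.
tarsal claw bifid (derived state '-') is shared by Aelina, Leptoella, Telana, and Telax — a synapomorphy uniting that clade.
nectar spur (derived state '+') is shared by Aelina and Telax — a synapomorphy uniting that clade.
Only Leptoella and Telana show the derived state '+' for sclerotic ring, supporting them as a clade.
Most parsimonious ingroup topology: (((Aelina,Telax),(Leptoella,Telana)),Cyanops).
Aelina and Telax form a cherry on this tree, so they are sister taxa.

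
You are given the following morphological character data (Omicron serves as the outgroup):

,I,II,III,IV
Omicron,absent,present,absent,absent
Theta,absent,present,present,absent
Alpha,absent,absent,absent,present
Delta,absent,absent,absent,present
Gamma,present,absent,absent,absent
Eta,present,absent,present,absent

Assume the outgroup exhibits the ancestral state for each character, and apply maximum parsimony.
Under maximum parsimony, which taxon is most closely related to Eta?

Character polarity is set by the outgroup: the derived state is whichever differs from the outgroup's state, so for II the derived state is 'absent', and for the remaining characters it is 'present'.
I (derived state 'present') is shared by Eta and Gamma — a synapomorphy uniting that clade.
Only Alpha, Delta, Eta, and Gamma show the derived state 'absent' for II, supporting them as a clade.
III (state 'present') occurs in Eta and Theta but conflicts with the nesting implied by the other characters — most parsimoniously interpreted as homoplasy.
IV (derived state 'present') is shared by Alpha and Delta — a synapomorphy uniting that clade.
Most parsimonious ingroup topology: (Theta,((Alpha,Delta),(Gamma,Eta))).
Eta and Gamma form a cherry on this tree, so they are sister taxa.

Gamma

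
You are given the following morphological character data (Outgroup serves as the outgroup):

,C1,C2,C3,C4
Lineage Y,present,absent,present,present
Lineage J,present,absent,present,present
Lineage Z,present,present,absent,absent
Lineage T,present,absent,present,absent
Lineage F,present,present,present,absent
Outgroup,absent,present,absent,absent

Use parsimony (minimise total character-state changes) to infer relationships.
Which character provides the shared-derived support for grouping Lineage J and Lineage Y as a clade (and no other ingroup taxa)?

C4

Character polarity is set by the outgroup: the derived state is whichever differs from the outgroup's state, so for C2 the derived state is 'absent', and for the remaining characters it is 'present'.
All ingroup taxa share the derived state 'present' for C1; it defines the ingroup but does not resolve relationships within it.
C2: derived state 'absent' in Lineage J, Lineage T, and Lineage Y only — synapomorphy for {Lineage J, Lineage T, Lineage Y}.
C3 (derived state 'present') is shared by Lineage F, Lineage J, Lineage T, and Lineage Y — a synapomorphy uniting that clade.
C4: derived state 'present' in Lineage J and Lineage Y only — synapomorphy for {Lineage J, Lineage Y}.
Most parsimonious ingroup topology: (((Lineage T,(Lineage J,Lineage Y)),Lineage F),Lineage Z).
The clade {Lineage J, Lineage Y} is supported by C4: its derived state 'present' occurs in exactly those taxa and in no other taxon (including the outgroup).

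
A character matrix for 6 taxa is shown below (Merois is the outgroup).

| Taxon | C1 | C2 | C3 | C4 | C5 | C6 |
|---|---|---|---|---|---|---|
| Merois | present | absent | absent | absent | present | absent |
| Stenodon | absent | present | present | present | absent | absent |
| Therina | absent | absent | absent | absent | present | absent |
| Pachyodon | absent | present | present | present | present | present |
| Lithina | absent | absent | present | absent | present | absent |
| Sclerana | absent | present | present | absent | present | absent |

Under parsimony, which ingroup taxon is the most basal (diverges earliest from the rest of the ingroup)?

Therina

Character polarity is set by the outgroup: the derived state is whichever differs from the outgroup's state, so for C1, C5 the derived state is 'absent', and for the remaining characters it is 'present'.
C1 (derived state 'absent') is shared by all ingroup taxa — unites the whole ingroup.
Only Pachyodon, Sclerana, and Stenodon show the derived state 'present' for C2, supporting them as a clade.
Only Lithina, Pachyodon, Sclerana, and Stenodon show the derived state 'present' for C3, supporting them as a clade.
C4: derived state 'present' in Pachyodon and Stenodon only — synapomorphy for {Pachyodon, Stenodon}.
C5 (derived state 'absent') is unique to Stenodon (autapomorphy; uninformative for grouping).
C6 (derived state 'present') is unique to Pachyodon (autapomorphy; uninformative for grouping).
Most parsimonious ingroup topology: ((((Stenodon,Pachyodon),Sclerana),Lithina),Therina).
Therina is sister to the clade containing all other ingroup taxa, so it is the earliest-diverging (most basal) ingroup lineage.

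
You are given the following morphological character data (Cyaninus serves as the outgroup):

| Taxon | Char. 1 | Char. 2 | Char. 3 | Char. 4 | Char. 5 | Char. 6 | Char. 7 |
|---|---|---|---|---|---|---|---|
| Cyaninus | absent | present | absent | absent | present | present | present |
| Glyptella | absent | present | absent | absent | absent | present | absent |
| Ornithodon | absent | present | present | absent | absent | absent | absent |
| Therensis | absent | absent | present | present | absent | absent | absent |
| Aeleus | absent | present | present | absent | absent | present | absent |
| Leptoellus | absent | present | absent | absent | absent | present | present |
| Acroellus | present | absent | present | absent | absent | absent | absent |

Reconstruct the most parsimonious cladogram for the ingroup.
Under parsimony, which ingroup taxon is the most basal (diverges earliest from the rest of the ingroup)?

Leptoellus

Character polarity is set by the outgroup: the derived state is whichever differs from the outgroup's state, so for Char. 2, Char. 5, Char. 6, Char. 7 the derived state is 'absent', and for the remaining characters it is 'present'.
Char. 1: derived state 'present' in Acroellus only — an autapomorphy, so it tells us nothing about relationships among taxa.
Char. 2: derived state 'absent' in Acroellus and Therensis only — synapomorphy for {Acroellus, Therensis}.
Char. 3 (derived state 'present') is shared by Acroellus, Aeleus, Ornithodon, and Therensis — a synapomorphy uniting that clade.
Char. 4 (derived state 'present') is unique to Therensis (autapomorphy; uninformative for grouping).
All ingroup taxa share the derived state 'absent' for Char. 5; it defines the ingroup but does not resolve relationships within it.
Char. 6: derived state 'absent' in Acroellus, Ornithodon, and Therensis only — synapomorphy for {Acroellus, Ornithodon, Therensis}.
Char. 7: derived state 'absent' in Acroellus, Aeleus, Glyptella, Ornithodon, and Therensis only — synapomorphy for {Acroellus, Aeleus, Glyptella, Ornithodon, Therensis}.
Most parsimonious ingroup topology: ((Glyptella,((Ornithodon,(Therensis,Acroellus)),Aeleus)),Leptoellus).
Leptoellus is sister to the clade containing all other ingroup taxa, so it is the earliest-diverging (most basal) ingroup lineage.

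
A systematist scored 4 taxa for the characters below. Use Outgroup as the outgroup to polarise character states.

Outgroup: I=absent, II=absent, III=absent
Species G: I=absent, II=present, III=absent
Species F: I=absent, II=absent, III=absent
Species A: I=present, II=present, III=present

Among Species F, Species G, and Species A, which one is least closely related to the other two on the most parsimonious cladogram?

The outgroup has state 'absent' for every character, so 'present' is the derived state throughout.
I (derived state 'present') is unique to Species A (autapomorphy; uninformative for grouping).
Only Species A and Species G show the derived state 'present' for II, supporting them as a clade.
III: derived state 'present' in Species A only — an autapomorphy, so it tells us nothing about relationships among taxa.
Most parsimonious ingroup topology: ((Species G,Species A),Species F).
Species G and Species A share a more recent common ancestor with each other than either does with Species F, so Species F is the least closely related of the three.

Species F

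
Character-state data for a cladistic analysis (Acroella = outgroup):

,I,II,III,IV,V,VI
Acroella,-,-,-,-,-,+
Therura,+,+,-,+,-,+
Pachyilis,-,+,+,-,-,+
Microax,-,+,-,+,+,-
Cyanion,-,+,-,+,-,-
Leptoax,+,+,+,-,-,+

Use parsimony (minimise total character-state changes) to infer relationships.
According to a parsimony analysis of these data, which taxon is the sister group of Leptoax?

Character polarity is set by the outgroup: the derived state is whichever differs from the outgroup's state, so for VI the derived state is '-', and for the remaining characters it is '+'.
I groups Leptoax and Therura, which is incompatible with the clades supported by the remaining characters; treating it as convergent (homoplasy) costs fewer steps than any alternative tree.
II (derived state '+') is shared by all ingroup taxa — unites the whole ingroup.
III (derived state '+') is shared by Leptoax and Pachyilis — a synapomorphy uniting that clade.
IV (derived state '+') is shared by Cyanion, Microax, and Therura — a synapomorphy uniting that clade.
V (derived state '+') is unique to Microax (autapomorphy; uninformative for grouping).
VI (derived state '-') is shared by Cyanion and Microax — a synapomorphy uniting that clade.
Most parsimonious ingroup topology: ((Therura,(Microax,Cyanion)),(Pachyilis,Leptoax)).
Leptoax and Pachyilis form a cherry on this tree, so they are sister taxa.

Pachyilis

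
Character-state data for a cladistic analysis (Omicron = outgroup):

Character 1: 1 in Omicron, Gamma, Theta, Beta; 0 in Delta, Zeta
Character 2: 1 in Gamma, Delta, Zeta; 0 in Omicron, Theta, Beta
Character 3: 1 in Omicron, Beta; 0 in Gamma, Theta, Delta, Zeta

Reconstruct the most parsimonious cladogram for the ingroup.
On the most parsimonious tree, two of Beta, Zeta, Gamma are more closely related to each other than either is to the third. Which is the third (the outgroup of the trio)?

Beta

Character polarity is set by the outgroup: the derived state is whichever differs from the outgroup's state, so for Character 1, Character 3 the derived state is '0', and for the remaining characters it is '1'.
Character 1: derived state '0' in Delta and Zeta only — synapomorphy for {Delta, Zeta}.
Character 2: derived state '1' in Delta, Gamma, and Zeta only — synapomorphy for {Delta, Gamma, Zeta}.
Only Delta, Gamma, Theta, and Zeta show the derived state '0' for Character 3, supporting them as a clade.
Most parsimonious ingroup topology: (((Gamma,(Delta,Zeta)),Theta),Beta).
Gamma and Zeta share a more recent common ancestor with each other than either does with Beta, so Beta is the least closely related of the three.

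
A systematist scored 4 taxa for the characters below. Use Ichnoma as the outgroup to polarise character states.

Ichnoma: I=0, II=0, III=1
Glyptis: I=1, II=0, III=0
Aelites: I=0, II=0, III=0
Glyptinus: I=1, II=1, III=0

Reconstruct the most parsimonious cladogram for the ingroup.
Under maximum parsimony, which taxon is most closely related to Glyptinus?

Character polarity is set by the outgroup: the derived state is whichever differs from the outgroup's state, so for III the derived state is '0', and for the remaining characters it is '1'.
I: derived state '1' in Glyptinus and Glyptis only — synapomorphy for {Glyptinus, Glyptis}.
II: derived state '1' in Glyptinus only — an autapomorphy, so it tells us nothing about relationships among taxa.
III (derived state '0') is shared by all ingroup taxa — unites the whole ingroup.
Most parsimonious ingroup topology: ((Glyptis,Glyptinus),Aelites).
Glyptinus and Glyptis form a cherry on this tree, so they are sister taxa.

Glyptis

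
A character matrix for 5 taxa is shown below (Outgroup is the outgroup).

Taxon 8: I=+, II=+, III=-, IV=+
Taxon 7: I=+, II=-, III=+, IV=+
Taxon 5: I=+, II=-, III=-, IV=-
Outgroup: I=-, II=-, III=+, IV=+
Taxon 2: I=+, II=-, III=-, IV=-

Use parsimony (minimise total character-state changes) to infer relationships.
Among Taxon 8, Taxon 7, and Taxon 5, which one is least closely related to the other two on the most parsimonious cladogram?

Character polarity is set by the outgroup: the derived state is whichever differs from the outgroup's state, so for III, IV the derived state is '-', and for the remaining characters it is '+'.
All ingroup taxa share the derived state '+' for I; it defines the ingroup but does not resolve relationships within it.
II (derived state '+') is unique to Taxon 8 (autapomorphy; uninformative for grouping).
III (derived state '-') is shared by Taxon 2, Taxon 5, and Taxon 8 — a synapomorphy uniting that clade.
IV: derived state '-' in Taxon 2 and Taxon 5 only — synapomorphy for {Taxon 2, Taxon 5}.
Most parsimonious ingroup topology: (Taxon 7,((Taxon 2,Taxon 5),Taxon 8)).
Taxon 5 and Taxon 8 share a more recent common ancestor with each other than either does with Taxon 7, so Taxon 7 is the least closely related of the three.

Taxon 7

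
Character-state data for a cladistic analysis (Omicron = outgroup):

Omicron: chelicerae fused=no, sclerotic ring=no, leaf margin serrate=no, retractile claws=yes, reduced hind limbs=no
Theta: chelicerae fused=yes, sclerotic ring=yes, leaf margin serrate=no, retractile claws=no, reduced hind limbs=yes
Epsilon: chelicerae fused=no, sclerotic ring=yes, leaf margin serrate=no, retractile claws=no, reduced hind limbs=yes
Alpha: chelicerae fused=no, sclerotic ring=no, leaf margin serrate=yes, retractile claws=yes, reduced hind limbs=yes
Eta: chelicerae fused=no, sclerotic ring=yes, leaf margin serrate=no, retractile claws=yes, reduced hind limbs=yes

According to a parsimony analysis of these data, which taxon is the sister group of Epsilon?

Character polarity is set by the outgroup: the derived state is whichever differs from the outgroup's state, so for retractile claws the derived state is 'no', and for the remaining characters it is 'yes'.
chelicerae fused: derived state 'yes' in Theta only — an autapomorphy, so it tells us nothing about relationships among taxa.
sclerotic ring: derived state 'yes' in Epsilon, Eta, and Theta only — synapomorphy for {Epsilon, Eta, Theta}.
leaf margin serrate: derived state 'yes' in Alpha only — an autapomorphy, so it tells us nothing about relationships among taxa.
retractile claws: derived state 'no' in Epsilon and Theta only — synapomorphy for {Epsilon, Theta}.
All ingroup taxa share the derived state 'yes' for reduced hind limbs; it defines the ingroup but does not resolve relationships within it.
Most parsimonious ingroup topology: (((Theta,Epsilon),Eta),Alpha).
Epsilon and Theta form a cherry on this tree, so they are sister taxa.

Theta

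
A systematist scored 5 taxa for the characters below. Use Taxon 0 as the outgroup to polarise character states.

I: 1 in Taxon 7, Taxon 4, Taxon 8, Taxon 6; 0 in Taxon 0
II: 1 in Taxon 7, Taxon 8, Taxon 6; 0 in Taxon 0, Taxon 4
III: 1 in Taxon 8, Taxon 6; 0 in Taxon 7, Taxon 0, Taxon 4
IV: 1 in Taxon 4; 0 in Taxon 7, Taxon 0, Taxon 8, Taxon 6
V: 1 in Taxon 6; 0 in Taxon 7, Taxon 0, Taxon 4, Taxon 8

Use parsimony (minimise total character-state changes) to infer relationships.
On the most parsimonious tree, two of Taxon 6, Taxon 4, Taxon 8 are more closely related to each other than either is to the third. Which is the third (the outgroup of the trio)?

Taxon 4

The outgroup has state '0' for every character, so '1' is the derived state throughout.
I (derived state '1') is shared by all ingroup taxa — unites the whole ingroup.
Only Taxon 6, Taxon 7, and Taxon 8 show the derived state '1' for II, supporting them as a clade.
Only Taxon 6 and Taxon 8 show the derived state '1' for III, supporting them as a clade.
IV (derived state '1') is unique to Taxon 4 (autapomorphy; uninformative for grouping).
V: derived state '1' in Taxon 6 only — an autapomorphy, so it tells us nothing about relationships among taxa.
Most parsimonious ingroup topology: (((Taxon 8,Taxon 6),Taxon 7),Taxon 4).
Taxon 8 and Taxon 6 share a more recent common ancestor with each other than either does with Taxon 4, so Taxon 4 is the least closely related of the three.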